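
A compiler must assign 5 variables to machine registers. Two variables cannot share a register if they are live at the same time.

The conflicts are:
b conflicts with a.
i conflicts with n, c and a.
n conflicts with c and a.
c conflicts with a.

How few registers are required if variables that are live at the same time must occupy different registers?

i, n, c, a all conflict with each other, so at least 4 registers are needed.
4 registers suffice: register 1 → {a}; register 2 → {b, n}; register 3 → {i}; register 4 → {c}. No two conflicting variables share a register.

4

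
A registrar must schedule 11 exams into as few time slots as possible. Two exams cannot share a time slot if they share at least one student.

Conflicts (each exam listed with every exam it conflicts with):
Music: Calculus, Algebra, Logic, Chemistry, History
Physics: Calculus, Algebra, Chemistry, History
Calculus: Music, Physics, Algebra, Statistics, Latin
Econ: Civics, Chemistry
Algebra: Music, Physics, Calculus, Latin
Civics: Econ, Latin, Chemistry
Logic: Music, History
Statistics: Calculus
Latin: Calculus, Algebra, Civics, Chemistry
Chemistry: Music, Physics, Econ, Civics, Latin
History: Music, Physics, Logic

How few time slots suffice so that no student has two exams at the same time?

Music, Calculus, Algebra all conflict with each other, so at least 3 time slots are needed.
A valid assignment using 3 time slots: Music=1, Physics=1, Calculus=2, Econ=1, Algebra=3, Civics=3, Logic=3, Statistics=1, Latin=1, Chemistry=2, History=2. Every pair that conflicts lands in different time slots.

3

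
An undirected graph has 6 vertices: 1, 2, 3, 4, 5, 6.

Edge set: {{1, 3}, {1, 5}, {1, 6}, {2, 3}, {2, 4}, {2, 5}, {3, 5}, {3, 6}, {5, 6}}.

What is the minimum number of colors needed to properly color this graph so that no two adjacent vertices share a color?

4

1, 3, 5, 6 form a clique, so at least 4 colors are needed.
4 colors suffice: color a → {3, 4}; color b → {5}; color c → {2, 6}; color d → {1}. Every edge joins two different colors.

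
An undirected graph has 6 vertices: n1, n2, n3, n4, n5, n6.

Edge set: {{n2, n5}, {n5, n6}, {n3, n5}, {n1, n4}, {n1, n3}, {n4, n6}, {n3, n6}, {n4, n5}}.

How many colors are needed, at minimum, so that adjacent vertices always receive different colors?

n3, n5, n6 are mutually adjacent, so at least 3 colors are needed.
3 colors suffice: color 1 → {n1, n5}; color 2 → {n2, n3, n4}; color 3 → {n6}. No two adjacent vertices share a color.

3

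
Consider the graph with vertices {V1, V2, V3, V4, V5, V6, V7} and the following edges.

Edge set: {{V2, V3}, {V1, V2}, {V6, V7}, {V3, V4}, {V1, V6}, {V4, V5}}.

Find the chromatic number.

2

V4 and V5 are adjacent, so at least 2 colors are needed.
2 colors suffice: color red → {V1, V3, V5, V7}; color blue → {V2, V4, V6}. No two adjacent vertices share a color.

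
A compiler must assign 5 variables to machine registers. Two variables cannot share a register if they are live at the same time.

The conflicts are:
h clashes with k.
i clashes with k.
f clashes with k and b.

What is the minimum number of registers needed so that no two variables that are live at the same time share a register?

f and b conflict, so at least 2 registers are needed.
2 registers suffice: register 1 → {k, b}; register 2 → {h, i, f}. Every pair that conflicts lands in different registers.

2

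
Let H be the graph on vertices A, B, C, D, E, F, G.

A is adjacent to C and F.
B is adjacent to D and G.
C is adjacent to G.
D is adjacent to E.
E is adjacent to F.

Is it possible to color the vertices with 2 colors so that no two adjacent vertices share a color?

No

The cycle A-F-E-D-B-G-C-A has odd length 7, so it cannot be 2-colored; at least 3 colors are needed.
So 2 colors are not enough.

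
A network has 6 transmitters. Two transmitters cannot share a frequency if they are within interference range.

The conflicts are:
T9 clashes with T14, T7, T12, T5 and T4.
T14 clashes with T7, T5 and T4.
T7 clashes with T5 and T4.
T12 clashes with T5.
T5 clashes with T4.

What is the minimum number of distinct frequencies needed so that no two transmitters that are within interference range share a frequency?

5

T9, T14, T7, T5, T4 pairwise conflict, so at least 5 frequencies are needed.
A valid assignment using 5 frequencies: T9=1, T14=4, T7=5, T12=3, T5=2, T4=3. No two conflicting transmitters share a frequency.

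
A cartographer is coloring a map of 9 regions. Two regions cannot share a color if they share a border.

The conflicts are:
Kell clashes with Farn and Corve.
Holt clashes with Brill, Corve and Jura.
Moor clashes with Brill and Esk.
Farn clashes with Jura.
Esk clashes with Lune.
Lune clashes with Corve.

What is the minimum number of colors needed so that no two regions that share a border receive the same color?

The cycle Corve-Kell-Farn-Jura-Holt-Corve has odd length 5, so it cannot be 2-colored; at least 3 colors are needed.
3 colors suffice: color 1 → {Holt, Moor, Farn, Lune}; color 2 → {Brill, Esk, Corve, Jura}; color 3 → {Kell}. Every pair that conflicts lands in different colors.

3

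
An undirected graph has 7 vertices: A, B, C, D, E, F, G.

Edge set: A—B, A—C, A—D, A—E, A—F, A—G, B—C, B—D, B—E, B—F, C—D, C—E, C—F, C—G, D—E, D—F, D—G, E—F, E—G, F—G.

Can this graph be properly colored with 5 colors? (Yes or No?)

A, B, C, D, E, F are pairwise adjacent (a clique of size 6), so at least 6 colors are needed.
So 5 colors are not enough.

No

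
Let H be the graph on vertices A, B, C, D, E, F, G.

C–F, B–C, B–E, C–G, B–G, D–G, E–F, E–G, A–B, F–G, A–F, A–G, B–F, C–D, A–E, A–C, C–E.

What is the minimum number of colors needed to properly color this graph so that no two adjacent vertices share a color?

6

A, B, C, E, F, G are mutually adjacent (a clique of size 6), so at least 6 colors are needed.
6 colors suffice: A=5, B=4, C=1, D=3, E=6, F=3, G=2. Each edge has distinct colors on its endpoints.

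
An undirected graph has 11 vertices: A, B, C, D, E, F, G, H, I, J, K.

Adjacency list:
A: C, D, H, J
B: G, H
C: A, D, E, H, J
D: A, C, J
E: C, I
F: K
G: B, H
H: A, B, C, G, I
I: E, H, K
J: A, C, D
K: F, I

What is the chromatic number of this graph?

A, C, D, J form a clique, so at least 4 colors are needed.
4 colors suffice: A=green, B=blue, C=blue, D=yellow, E=red, F=blue, G=green, H=red, I=blue, J=red, K=red. Every edge joins two different colors.

4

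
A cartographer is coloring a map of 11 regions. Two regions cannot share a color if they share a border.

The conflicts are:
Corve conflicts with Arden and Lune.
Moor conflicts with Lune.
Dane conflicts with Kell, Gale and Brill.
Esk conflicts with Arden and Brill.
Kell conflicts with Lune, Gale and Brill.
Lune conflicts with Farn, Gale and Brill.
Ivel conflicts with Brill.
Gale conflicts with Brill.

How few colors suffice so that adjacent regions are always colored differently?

4

Dane, Kell, Gale, Brill pairwise conflict, so at least 4 colors are needed.
4 colors suffice: color 1 → {Moor, Arden, Farn, Brill}; color 2 → {Dane, Esk, Lune, Ivel}; color 3 → {Corve, Kell}; color 4 → {Gale}. Each listed conflict is separated.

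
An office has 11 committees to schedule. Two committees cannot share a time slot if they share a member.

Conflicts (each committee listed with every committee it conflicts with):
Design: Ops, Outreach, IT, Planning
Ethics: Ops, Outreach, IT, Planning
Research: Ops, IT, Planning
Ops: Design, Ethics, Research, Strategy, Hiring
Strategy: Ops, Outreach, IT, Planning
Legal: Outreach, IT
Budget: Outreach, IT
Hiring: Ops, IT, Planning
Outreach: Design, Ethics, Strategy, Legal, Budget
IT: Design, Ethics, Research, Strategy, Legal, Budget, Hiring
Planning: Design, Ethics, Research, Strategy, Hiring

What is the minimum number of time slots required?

Research and Planning conflict, so at least 2 time slots are needed.
Using 2 time slots: Design=2, Ethics=2, Research=2, Ops=1, Strategy=2, Legal=2, Budget=2, Hiring=2, Outreach=1, IT=1, Planning=1. No two conflicting committees share a time slot.

2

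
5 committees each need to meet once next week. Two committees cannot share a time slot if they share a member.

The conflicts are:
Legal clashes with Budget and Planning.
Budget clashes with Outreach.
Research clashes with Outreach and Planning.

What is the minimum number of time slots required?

3

The cycle Budget-Outreach-Research-Planning-Legal-Budget has odd length 5, so it cannot be 2-colored; at least 3 time slots are needed.
3 time slots suffice: Legal=3, Budget=1, Research=1, Outreach=2, Planning=2. No two conflicting committees share a time slot.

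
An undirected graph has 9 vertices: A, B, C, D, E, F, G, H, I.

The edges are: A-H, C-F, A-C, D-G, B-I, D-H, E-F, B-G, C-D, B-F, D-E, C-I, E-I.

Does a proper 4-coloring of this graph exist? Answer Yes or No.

Yes

The chromatic number is 3. The cycle F-C-D-G-B-F has odd length 5, so it cannot be 2-colored; at least 3 colors are needed.
A valid assignment using 3 colors: A=red, B=blue, C=blue, D=red, E=blue, F=red, G=green, H=blue, I=red.
Since 4 ≥ 3, a proper 4-coloring certainly exists.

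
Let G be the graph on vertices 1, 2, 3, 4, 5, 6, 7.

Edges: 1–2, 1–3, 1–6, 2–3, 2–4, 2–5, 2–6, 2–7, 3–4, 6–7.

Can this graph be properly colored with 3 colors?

The chromatic number is 3. 2, 3, 4 form a triangle, so at least 3 colors are needed.
A valid assignment using 3 colors: 1=green, 2=red, 3=blue, 4=green, 5=blue, 6=blue, 7=green.
That is already a proper 3-coloring.

Yes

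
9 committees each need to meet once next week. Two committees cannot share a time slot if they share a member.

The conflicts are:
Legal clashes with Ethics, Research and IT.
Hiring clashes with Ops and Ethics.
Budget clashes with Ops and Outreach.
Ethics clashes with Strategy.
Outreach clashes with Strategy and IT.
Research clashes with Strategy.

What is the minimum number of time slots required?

3

The cycle Research-Strategy-Outreach-IT-Legal-Research has odd length 5, so it cannot be 2-colored; at least 3 time slots are needed.
3 time slots suffice: time slot 1 → {Legal, Ops, Outreach}; time slot 2 → {Budget, Ethics, Research, IT}; time slot 3 → {Hiring, Strategy}. Every pair that conflicts lands in different time slots.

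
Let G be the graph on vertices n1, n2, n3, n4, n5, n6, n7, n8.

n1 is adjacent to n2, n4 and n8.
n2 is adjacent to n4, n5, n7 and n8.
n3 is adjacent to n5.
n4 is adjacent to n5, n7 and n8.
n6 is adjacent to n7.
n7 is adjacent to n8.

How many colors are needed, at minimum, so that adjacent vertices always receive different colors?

n1, n2, n4, n8 are mutually adjacent (a clique of size 4), so at least 4 colors are needed.
One proper 4-coloring: n1=4, n2=2, n3=1, n4=1, n5=3, n6=1, n7=4, n8=3. Each edge has distinct colors on its endpoints.

4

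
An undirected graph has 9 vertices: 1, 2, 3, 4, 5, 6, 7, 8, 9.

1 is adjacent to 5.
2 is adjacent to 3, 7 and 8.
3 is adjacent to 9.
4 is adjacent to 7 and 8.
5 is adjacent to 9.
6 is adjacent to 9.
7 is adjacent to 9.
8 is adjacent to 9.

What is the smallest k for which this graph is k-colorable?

2

1 and 5 are adjacent, so at least 2 colors are needed.
2 colors suffice: 1=red, 2=red, 3=blue, 4=red, 5=blue, 6=blue, 7=blue, 8=blue, 9=red. No two adjacent vertices share a color.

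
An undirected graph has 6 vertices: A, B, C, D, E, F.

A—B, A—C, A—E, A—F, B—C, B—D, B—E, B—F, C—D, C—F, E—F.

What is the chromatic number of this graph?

4

A, B, C, F are mutually adjacent (a clique of size 4), so at least 4 colors are needed.
4 colors suffice: color 1 → {B}; color 2 → {A, D}; color 3 → {F}; color 4 → {C, E}. Every edge joins two different colors.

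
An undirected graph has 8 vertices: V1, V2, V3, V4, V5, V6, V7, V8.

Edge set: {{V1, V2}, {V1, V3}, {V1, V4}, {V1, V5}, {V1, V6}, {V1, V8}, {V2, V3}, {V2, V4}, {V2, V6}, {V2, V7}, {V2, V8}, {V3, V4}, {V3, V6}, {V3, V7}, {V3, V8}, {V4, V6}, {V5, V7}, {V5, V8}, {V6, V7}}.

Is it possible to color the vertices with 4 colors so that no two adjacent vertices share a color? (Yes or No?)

V1, V2, V3, V4, V6 form a clique, so at least 5 colors are needed.
So 4 colors are not enough.

No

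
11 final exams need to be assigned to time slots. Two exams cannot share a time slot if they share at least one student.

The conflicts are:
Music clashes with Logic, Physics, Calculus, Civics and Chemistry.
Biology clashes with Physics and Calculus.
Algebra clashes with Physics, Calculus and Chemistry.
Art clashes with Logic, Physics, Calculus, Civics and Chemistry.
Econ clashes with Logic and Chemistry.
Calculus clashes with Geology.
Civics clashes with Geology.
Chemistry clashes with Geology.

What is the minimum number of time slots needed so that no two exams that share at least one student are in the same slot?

2

Biology and Calculus conflict, so at least 2 time slots are needed.
2 time slots suffice: Music=1, Biology=1, Algebra=1, Art=1, Econ=1, Logic=2, Physics=2, Calculus=2, Civics=2, Chemistry=2, Geology=1. Every pair that conflicts lands in different time slots.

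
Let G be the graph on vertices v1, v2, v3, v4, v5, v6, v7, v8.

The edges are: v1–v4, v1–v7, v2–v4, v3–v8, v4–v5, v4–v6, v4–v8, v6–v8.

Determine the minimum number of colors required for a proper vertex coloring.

3

v4, v6, v8 form a triangle, so at least 3 colors are needed.
3 colors suffice: color 1 → {v3, v4, v7}; color 2 → {v1, v2, v5, v8}; color 3 → {v6}. No two adjacent vertices share a color.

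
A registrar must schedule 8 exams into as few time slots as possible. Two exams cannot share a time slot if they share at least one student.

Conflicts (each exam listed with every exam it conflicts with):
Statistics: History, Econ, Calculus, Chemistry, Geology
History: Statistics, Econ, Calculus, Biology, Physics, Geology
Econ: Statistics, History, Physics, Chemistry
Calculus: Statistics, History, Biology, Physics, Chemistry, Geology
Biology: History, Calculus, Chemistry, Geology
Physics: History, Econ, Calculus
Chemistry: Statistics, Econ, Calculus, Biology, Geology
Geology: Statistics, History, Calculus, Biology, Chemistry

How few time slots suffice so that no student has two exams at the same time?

4

Statistics, History, Calculus, Geology all conflict with each other, so at least 4 time slots are needed.
Using 4 time slots: Statistics=3, History=1, Econ=2, Calculus=2, Biology=3, Physics=3, Chemistry=1, Geology=4. Every pair that conflicts lands in different time slots.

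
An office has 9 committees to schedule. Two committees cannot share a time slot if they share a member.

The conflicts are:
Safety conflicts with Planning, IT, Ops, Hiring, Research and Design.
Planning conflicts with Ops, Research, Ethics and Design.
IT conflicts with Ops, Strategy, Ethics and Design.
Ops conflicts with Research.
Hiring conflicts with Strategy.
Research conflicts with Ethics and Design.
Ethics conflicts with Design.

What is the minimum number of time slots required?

4

Planning, Research, Ethics, Design pairwise conflict, so at least 4 time slots are needed.
4 time slots suffice: time slot 1 → {Safety, Strategy, Ethics}; time slot 2 → {Planning, IT, Hiring}; time slot 3 → {Ops, Design}; time slot 4 → {Research}. No two conflicting committees share a time slot.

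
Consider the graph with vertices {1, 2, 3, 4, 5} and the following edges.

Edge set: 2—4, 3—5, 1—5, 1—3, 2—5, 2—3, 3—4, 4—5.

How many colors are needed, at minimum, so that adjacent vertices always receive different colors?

2, 3, 4, 5 are mutually adjacent (a clique of size 4), so at least 4 colors are needed.
A valid assignment using 4 colors: 1=c, 2=d, 3=b, 4=c, 5=a. Every edge joins two different colors.

4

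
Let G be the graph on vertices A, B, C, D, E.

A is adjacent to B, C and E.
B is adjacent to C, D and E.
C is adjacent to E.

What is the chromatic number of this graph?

A, B, C, E form a clique, so at least 4 colors are needed.
4 colors suffice: A=3, B=1, C=4, D=2, E=2. No two adjacent vertices share a color.

4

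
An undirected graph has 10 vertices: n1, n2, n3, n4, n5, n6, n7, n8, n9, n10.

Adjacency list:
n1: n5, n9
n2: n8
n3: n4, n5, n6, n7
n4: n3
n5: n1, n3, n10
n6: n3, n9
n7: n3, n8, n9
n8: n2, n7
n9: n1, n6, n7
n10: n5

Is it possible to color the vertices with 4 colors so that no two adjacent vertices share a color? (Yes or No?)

The chromatic number is 3. The cycle n7-n3-n5-n1-n9-n7 has odd length 5, so it cannot be 2-colored; at least 3 colors are needed.
3 colors suffice: color 1 → {n3, n8, n9, n10}; color 2 → {n2, n4, n5, n6, n7}; color 3 → {n1}.
Since 4 ≥ 3, a proper 4-coloring certainly exists.

Yes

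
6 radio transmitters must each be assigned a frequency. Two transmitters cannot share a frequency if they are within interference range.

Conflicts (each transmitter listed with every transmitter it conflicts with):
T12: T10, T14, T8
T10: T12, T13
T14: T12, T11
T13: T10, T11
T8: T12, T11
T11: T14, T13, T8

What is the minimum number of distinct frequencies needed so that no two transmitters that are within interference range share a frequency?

3

The cycle T13-T11-T8-T12-T10-T13 has odd length 5, so it cannot be 2-colored; at least 3 frequencies are needed.
3 frequencies suffice: frequency 1 → {T12, T11}; frequency 2 → {T10, T14, T8}; frequency 3 → {T13}. No two conflicting transmitters share a frequency.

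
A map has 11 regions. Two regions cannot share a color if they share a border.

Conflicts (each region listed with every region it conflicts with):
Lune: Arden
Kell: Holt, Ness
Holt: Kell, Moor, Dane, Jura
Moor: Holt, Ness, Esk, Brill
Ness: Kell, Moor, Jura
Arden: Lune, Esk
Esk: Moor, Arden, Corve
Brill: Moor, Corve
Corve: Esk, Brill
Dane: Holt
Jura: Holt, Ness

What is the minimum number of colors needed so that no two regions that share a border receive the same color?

Ness and Jura conflict, so at least 2 colors are needed.
2 colors suffice: color 1 → {Lune, Holt, Ness, Esk, Brill}; color 2 → {Kell, Moor, Arden, Corve, Dane, Jura}. Every pair that conflicts lands in different colors.

2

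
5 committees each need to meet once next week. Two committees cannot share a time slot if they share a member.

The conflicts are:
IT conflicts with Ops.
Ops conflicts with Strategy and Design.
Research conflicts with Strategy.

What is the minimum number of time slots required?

2

Research and Strategy conflict, so at least 2 time slots are needed.
Using 2 time slots: IT=2, Ops=1, Research=1, Strategy=2, Design=2. Every pair that conflicts lands in different time slots.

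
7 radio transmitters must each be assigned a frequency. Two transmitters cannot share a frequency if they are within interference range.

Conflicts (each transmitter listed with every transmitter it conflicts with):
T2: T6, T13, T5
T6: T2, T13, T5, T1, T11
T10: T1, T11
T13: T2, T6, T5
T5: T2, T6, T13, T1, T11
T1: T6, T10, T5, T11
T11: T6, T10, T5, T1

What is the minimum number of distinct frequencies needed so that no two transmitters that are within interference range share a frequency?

4

T2, T6, T13, T5 all conflict with each other, so at least 4 frequencies are needed.
4 frequencies suffice: frequency 1 → {T6, T10}; frequency 2 → {T5}; frequency 3 → {T2, T11}; frequency 4 → {T13, T1}. Every pair that conflicts lands in different frequencies.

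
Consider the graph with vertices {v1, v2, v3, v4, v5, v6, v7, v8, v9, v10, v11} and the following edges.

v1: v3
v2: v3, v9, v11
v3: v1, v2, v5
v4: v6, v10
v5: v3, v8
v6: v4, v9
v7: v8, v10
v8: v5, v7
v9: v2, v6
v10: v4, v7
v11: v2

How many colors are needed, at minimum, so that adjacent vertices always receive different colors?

The cycle v5-v8-v7-v10-v4-v6-v9-v2-v3-v5 has odd length 9, so it cannot be 2-colored; at least 3 colors are needed.
3 colors suffice: color 1 → {v3, v4, v7, v9, v11}; color 2 → {v1, v2, v6, v8, v10}; color 3 → {v5}. Every edge joins two different colors.

3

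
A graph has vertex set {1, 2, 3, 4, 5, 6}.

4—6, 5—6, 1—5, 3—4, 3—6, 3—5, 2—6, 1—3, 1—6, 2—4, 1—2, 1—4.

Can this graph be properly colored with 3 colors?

1, 3, 5, 6 are mutually adjacent (a clique of size 4), so at least 4 colors are needed.
So 3 colors are not enough.

No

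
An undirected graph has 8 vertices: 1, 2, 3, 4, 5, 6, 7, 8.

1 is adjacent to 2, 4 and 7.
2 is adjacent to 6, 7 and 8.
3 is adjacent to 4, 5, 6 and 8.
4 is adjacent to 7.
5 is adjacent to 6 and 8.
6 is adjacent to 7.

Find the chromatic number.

3

1, 2, 7 are pairwise adjacent, so at least 3 colors are needed.
A valid assignment using 3 colors: 1=green, 2=red, 3=blue, 4=red, 5=red, 6=green, 7=blue, 8=green. Each edge has distinct colors on its endpoints.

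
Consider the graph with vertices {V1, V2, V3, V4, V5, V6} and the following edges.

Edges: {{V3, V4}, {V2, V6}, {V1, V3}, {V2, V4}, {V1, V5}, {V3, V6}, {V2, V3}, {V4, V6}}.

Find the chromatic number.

4

V2, V3, V4, V6 form a clique, so at least 4 colors are needed.
4 colors suffice: color 1 → {V3, V5}; color 2 → {V1, V4}; color 3 → {V6}; color 4 → {V2}. No two adjacent vertices share a color.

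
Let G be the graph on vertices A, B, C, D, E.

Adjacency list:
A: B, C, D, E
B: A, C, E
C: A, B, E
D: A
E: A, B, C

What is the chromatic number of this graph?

4

A, B, C, E are pairwise adjacent (a clique of size 4), so at least 4 colors are needed.
One proper 4-coloring: A=red, B=blue, C=green, D=blue, E=yellow. No two adjacent vertices share a color.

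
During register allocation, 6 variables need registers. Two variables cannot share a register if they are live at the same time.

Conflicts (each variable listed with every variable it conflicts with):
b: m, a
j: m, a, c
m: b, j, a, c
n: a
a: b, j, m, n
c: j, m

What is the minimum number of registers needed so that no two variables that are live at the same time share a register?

3

j, m, c all conflict with each other, so at least 3 registers are needed.
3 registers suffice: register 1 → {m, n}; register 2 → {a, c}; register 3 → {b, j}. Every pair that conflicts lands in different registers.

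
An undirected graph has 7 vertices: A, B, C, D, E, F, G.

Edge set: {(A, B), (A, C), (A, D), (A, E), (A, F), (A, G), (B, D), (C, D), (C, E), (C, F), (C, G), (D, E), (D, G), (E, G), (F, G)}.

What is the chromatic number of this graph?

A, C, D, E, G are mutually adjacent (a clique of size 5), so at least 5 colors are needed.
5 colors suffice: color 1 → {A}; color 2 → {B, G}; color 3 → {D, F}; color 4 → {C}; color 5 → {E}. Every edge joins two different colors.

5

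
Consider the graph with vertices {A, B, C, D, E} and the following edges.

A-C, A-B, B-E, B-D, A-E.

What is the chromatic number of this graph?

A, B, E are pairwise adjacent, so at least 3 colors are needed.
One proper 3-coloring: A=2, B=1, C=1, D=2, E=3. Each edge has distinct colors on its endpoints.

3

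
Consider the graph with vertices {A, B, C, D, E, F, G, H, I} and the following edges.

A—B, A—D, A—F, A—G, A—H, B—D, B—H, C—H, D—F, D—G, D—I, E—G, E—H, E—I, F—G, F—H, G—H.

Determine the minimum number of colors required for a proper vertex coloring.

4

A, D, F, G form a clique, so at least 4 colors are needed.
4 colors suffice: color 1 → {D, H}; color 2 → {B, C, G, I}; color 3 → {A, E}; color 4 → {F}. Each edge has distinct colors on its endpoints.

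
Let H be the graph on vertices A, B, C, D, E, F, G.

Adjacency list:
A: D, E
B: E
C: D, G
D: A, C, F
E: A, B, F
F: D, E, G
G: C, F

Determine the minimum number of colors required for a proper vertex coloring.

C and G are adjacent, so at least 2 colors are needed.
2 colors suffice: color red → {D, E, G}; color blue → {A, B, C, F}. Each edge has distinct colors on its endpoints.

2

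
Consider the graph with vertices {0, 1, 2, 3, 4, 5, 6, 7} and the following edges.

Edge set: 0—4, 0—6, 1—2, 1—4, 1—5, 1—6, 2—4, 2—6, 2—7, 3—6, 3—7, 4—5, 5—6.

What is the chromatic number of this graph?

3

1, 4, 5 are mutually adjacent, so at least 3 colors are needed.
3 colors suffice: color red → {4, 6, 7}; color blue → {0, 2, 3, 5}; color green → {1}. Every edge joins two different colors.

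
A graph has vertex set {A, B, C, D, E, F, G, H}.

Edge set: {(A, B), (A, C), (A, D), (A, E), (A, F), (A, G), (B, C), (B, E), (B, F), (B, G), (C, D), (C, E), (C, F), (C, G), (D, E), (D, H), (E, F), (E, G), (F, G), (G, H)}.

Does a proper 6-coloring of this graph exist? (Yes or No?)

Yes

The chromatic number is 6. A, B, C, E, F, G are pairwise adjacent (a clique of size 6), so at least 6 colors are needed.
6 colors suffice: A=4, B=6, C=1, D=2, E=3, F=5, G=2, H=1.
That is already a proper 6-coloring.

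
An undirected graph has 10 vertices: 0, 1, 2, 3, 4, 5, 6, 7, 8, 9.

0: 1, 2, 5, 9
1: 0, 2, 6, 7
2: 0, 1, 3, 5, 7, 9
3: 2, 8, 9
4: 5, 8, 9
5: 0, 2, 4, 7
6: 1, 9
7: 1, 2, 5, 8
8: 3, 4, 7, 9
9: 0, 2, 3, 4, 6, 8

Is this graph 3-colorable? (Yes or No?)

The chromatic number is 3. 0, 2, 5 are pairwise adjacent, so at least 3 colors are needed.
3 colors suffice: color red → {2, 6, 8}; color blue → {1, 5, 9}; color green → {0, 3, 4, 7}.
That is already a proper 3-coloring.

Yes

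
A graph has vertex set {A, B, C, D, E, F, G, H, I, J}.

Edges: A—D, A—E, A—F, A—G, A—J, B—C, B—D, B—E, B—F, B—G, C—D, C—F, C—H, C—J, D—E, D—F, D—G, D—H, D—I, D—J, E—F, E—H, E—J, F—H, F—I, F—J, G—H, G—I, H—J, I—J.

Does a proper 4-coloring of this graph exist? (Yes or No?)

No

C, D, F, H, J are mutually adjacent (a clique of size 5), so at least 5 colors are needed.
So 4 colors are not enough.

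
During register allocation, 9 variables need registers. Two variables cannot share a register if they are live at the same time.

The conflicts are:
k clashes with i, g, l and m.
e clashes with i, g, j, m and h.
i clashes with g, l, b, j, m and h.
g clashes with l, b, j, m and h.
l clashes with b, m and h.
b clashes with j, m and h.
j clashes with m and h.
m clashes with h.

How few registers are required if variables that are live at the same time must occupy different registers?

6

i, g, b, j, m, h are mutually in conflict, so at least 6 registers are needed.
6 registers suffice: k=4, e=5, i=1, g=2, l=6, b=5, j=6, m=3, h=4. Every pair that conflicts lands in different registers.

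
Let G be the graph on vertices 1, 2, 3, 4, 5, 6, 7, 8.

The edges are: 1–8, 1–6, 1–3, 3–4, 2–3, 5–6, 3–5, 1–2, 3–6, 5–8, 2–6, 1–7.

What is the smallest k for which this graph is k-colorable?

1, 2, 3, 6 form a clique, so at least 4 colors are needed.
One proper 4-coloring: 1=red, 2=yellow, 3=blue, 4=red, 5=red, 6=green, 7=blue, 8=blue. Each edge has distinct colors on its endpoints.

4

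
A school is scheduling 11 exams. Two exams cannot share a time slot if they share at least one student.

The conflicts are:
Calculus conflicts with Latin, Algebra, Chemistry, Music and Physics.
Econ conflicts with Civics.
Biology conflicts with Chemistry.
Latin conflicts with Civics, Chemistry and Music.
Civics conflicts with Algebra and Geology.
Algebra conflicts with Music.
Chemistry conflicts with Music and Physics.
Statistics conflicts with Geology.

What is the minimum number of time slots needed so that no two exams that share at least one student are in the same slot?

4

Calculus, Latin, Chemistry, Music pairwise conflict, so at least 4 time slots are needed.
4 time slots suffice: time slot 1 → {Calculus, Biology, Civics, Statistics}; time slot 2 → {Econ, Algebra, Chemistry, Geology}; time slot 3 → {Latin, Physics}; time slot 4 → {Music}. Every pair that conflicts lands in different time slots.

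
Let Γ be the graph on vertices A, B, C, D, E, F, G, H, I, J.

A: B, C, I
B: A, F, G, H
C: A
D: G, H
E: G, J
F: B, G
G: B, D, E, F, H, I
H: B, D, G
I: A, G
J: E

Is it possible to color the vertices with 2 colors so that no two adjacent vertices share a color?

B, G, H form a triangle, so at least 3 colors are needed.
So 2 colors are not enough.

No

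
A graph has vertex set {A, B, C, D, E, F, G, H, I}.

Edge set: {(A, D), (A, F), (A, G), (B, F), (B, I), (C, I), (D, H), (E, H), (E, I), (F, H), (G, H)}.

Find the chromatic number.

The cycle E-H-F-B-I-E has odd length 5, so it cannot be 2-colored; at least 3 colors are needed.
3 colors suffice: A=red, B=green, C=blue, D=blue, E=blue, F=blue, G=blue, H=red, I=red. Every edge joins two different colors.

3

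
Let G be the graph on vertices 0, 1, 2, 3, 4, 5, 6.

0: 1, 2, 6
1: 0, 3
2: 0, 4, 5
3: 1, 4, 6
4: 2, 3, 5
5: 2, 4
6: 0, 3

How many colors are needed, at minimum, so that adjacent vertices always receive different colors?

3

2, 4, 5 form a triangle, so at least 3 colors are needed.
3 colors suffice: color red → {0, 4}; color blue → {2, 3}; color green → {1, 5, 6}. Every edge joins two different colors.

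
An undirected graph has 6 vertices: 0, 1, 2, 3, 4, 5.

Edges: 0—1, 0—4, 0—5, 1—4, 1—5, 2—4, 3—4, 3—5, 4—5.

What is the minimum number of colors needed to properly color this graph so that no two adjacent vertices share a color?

4

0, 1, 4, 5 are mutually adjacent (a clique of size 4), so at least 4 colors are needed.
4 colors suffice: color red → {4}; color blue → {2, 5}; color green → {0, 3}; color yellow → {1}. No two adjacent vertices share a color.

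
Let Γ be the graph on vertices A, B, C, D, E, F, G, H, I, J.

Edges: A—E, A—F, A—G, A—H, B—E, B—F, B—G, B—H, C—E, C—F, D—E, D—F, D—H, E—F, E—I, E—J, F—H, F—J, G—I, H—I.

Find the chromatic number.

E, F, J form a triangle, so at least 3 colors are needed.
3 colors suffice: color 1 → {E, G, H}; color 2 → {F, I}; color 3 → {A, B, C, D, J}. Each edge has distinct colors on its endpoints.

3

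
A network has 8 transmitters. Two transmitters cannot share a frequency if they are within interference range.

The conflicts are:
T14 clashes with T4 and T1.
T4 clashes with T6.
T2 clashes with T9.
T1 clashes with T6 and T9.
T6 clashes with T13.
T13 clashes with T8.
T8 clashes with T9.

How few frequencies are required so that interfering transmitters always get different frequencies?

The cycle T8-T13-T6-T1-T9-T8 has odd length 5, so it cannot be 2-colored; at least 3 frequencies are needed.
3 frequencies suffice: frequency 1 → {T14, T6, T9}; frequency 2 → {T4, T2, T1, T13}; frequency 3 → {T8}. No two conflicting transmitters share a frequency.

3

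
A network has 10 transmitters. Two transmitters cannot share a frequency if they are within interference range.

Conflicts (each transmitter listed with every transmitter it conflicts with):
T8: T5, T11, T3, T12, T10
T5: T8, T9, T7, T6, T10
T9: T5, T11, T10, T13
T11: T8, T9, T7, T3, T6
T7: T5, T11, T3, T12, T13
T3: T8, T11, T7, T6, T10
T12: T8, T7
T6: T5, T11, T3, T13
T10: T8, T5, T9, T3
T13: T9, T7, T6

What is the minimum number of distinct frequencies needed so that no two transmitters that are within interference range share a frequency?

T8, T3, T10 all conflict with each other, so at least 3 frequencies are needed.
Using 3 frequencies: T8=2, T5=1, T9=2, T11=3, T7=2, T3=1, T12=1, T6=2, T10=3, T13=1. Each listed conflict is separated.

3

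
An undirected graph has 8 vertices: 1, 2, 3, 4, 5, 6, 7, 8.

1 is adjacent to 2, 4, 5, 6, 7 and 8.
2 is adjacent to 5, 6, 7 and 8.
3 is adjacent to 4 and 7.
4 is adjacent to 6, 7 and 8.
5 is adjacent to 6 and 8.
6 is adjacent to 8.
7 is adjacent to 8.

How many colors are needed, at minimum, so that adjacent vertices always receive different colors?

5

1, 2, 5, 6, 8 form a clique, so at least 5 colors are needed.
5 colors suffice: color a → {1, 3}; color b → {8}; color c → {2, 4}; color d → {6, 7}; color e → {5}. No two adjacent vertices share a color.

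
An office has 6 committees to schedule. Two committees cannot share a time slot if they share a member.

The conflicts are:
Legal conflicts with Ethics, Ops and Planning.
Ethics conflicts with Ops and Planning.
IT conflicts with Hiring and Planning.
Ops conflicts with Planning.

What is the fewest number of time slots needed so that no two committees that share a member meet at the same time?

Legal, Ethics, Ops, Planning are mutually in conflict, so at least 4 time slots are needed.
Using 4 time slots: Legal=3, Ethics=2, IT=2, Hiring=1, Ops=4, Planning=1. Every pair that conflicts lands in different time slots.

4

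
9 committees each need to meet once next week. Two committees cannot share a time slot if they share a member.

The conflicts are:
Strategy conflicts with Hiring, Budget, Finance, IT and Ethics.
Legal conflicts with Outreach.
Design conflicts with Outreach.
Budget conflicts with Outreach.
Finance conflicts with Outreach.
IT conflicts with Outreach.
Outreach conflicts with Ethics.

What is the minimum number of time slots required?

2

Design and Outreach conflict, so at least 2 time slots are needed.
2 time slots suffice: time slot 1 → {Strategy, Outreach}; time slot 2 → {Hiring, Legal, Design, Budget, Finance, IT, Ethics}. Each listed conflict is separated.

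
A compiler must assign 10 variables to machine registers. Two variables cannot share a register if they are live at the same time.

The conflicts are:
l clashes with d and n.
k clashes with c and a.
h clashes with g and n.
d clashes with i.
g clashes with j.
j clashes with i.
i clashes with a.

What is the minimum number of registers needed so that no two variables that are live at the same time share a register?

3

The cycle d-l-n-h-g-j-i-d has odd length 7, so it cannot be 2-colored; at least 3 registers are needed.
3 registers suffice: register 1 → {l, k, h, i}; register 2 → {d, c, g, n, a}; register 3 → {j}. No two conflicting variables share a register.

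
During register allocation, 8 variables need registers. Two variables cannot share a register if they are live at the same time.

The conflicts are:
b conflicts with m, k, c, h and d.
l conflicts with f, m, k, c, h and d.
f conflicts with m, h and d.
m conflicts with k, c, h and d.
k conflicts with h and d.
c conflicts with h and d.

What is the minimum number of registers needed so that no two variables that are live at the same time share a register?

4

b, m, c, h are mutually in conflict, so at least 4 registers are needed.
A valid assignment using 4 registers: b=3, l=3, f=4, m=1, k=4, c=4, h=2, d=2. No two conflicting variables share a register.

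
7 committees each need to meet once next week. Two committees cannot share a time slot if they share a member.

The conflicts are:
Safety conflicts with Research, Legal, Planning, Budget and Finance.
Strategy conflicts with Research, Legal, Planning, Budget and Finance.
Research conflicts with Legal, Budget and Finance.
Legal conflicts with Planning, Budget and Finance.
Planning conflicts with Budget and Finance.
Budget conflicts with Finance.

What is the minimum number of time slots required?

5

Safety, Research, Legal, Budget, Finance pairwise conflict, so at least 5 time slots are needed.
5 time slots suffice: time slot 1 → {Finance}; time slot 2 → {Budget}; time slot 3 → {Legal}; time slot 4 → {Research, Planning}; time slot 5 → {Safety, Strategy}. Each listed conflict is separated.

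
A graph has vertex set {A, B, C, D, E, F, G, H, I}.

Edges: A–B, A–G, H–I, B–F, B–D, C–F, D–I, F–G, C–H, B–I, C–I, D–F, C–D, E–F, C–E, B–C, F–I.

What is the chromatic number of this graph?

B, C, D, F, I form a clique, so at least 5 colors are needed.
A valid assignment using 5 colors: A=2, B=4, C=1, D=5, E=3, F=2, G=1, H=2, I=3. Each edge has distinct colors on its endpoints.

5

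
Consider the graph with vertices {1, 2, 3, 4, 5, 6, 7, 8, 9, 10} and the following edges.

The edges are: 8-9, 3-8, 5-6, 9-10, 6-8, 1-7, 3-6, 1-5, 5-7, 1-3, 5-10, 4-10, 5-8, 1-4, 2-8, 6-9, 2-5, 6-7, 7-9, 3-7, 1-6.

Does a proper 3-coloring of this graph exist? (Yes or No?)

1, 5, 6, 7 are pairwise adjacent (a clique of size 4), so at least 4 colors are needed.
So 3 colors are not enough.

No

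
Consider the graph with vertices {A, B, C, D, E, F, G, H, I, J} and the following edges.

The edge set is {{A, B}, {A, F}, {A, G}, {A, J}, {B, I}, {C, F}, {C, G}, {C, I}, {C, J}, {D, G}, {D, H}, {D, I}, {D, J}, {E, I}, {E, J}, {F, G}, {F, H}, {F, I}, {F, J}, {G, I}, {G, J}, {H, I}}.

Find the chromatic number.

4

A, F, G, J are pairwise adjacent (a clique of size 4), so at least 4 colors are needed.
4 colors suffice: color 1 → {I, J}; color 2 → {B, E, G, H}; color 3 → {D, F}; color 4 → {A, C}. Every edge joins two different colors.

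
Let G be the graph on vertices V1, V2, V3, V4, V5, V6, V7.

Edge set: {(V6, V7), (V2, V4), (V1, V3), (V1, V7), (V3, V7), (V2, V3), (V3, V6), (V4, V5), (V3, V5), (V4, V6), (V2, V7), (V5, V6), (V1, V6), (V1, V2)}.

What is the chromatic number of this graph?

4

V1, V3, V6, V7 are pairwise adjacent (a clique of size 4), so at least 4 colors are needed.
4 colors suffice: V1=3, V2=2, V3=1, V4=1, V5=3, V6=2, V7=4. No two adjacent vertices share a color.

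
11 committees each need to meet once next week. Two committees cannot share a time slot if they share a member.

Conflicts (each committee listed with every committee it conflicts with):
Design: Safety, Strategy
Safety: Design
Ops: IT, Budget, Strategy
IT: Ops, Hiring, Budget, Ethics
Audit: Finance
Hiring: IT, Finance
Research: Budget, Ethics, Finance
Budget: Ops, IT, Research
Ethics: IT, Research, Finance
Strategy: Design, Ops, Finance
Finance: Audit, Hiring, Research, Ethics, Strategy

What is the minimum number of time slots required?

3

Ops, IT, Budget are mutually in conflict, so at least 3 time slots are needed.
3 time slots suffice: time slot 1 → {Design, IT, Finance}; time slot 2 → {Safety, Ops, Audit, Hiring, Research}; time slot 3 → {Budget, Ethics, Strategy}. Each listed conflict is separated.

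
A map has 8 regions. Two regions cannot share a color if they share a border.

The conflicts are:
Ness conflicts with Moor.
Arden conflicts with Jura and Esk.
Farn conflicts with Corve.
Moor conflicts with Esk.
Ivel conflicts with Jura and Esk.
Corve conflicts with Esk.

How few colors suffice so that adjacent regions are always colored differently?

Ivel and Jura conflict, so at least 2 colors are needed.
2 colors suffice: color 1 → {Ness, Farn, Jura, Esk}; color 2 → {Arden, Moor, Ivel, Corve}. No two conflicting regions share a color.

2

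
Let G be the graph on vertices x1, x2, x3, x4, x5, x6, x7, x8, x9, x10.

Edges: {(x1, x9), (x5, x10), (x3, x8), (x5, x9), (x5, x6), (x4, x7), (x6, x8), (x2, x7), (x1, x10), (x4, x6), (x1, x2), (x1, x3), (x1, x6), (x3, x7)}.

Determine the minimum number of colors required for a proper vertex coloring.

3

The cycle x3-x1-x6-x4-x7-x3 has odd length 5, so it cannot be 2-colored; at least 3 colors are needed.
3 colors suffice: color 1 → {x1, x5, x7, x8}; color 2 → {x2, x3, x6, x9, x10}; color 3 → {x4}. Each edge has distinct colors on its endpoints.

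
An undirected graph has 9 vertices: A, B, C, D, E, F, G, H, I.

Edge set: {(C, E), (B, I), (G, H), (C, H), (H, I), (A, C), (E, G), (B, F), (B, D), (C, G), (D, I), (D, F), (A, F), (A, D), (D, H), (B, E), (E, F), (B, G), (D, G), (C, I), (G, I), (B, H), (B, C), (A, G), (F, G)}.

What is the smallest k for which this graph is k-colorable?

5

B, D, G, H, I are pairwise adjacent (a clique of size 5), so at least 5 colors are needed.
A valid assignment using 5 colors: A=blue, B=blue, C=green, D=green, E=purple, F=yellow, G=red, H=yellow, I=purple. No two adjacent vertices share a color.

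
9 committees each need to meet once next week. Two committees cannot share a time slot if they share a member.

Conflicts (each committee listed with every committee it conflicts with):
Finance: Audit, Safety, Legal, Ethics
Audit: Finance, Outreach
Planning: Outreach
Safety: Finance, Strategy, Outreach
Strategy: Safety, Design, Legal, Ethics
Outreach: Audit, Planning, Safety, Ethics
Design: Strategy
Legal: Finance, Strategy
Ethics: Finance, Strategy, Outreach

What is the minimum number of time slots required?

2

Strategy and Design conflict, so at least 2 time slots are needed.
2 time slots suffice: time slot 1 → {Finance, Strategy, Outreach}; time slot 2 → {Audit, Planning, Safety, Design, Legal, Ethics}. No two conflicting committees share a time slot.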